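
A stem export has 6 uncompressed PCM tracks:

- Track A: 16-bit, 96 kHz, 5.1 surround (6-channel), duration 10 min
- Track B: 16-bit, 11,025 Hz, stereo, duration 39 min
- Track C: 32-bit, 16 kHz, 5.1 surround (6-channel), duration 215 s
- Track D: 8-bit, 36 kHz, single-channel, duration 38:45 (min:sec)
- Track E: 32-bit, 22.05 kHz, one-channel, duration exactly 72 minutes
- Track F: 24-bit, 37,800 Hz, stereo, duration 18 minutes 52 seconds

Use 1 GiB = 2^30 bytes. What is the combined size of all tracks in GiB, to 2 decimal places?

Track A: 10 min = 600 s; 96,000 × 600 × 2 × 6 = 691,200,000 bytes.
Track B: 39 min = 2,340 s; 11,025 × 2,340 × 2 × 2 = 103,194,000 bytes.
Track C: 16,000 × 215 × 4 × 6 = 82,560,000 bytes.
Track D: 38:45 (min:sec) = 2,325 s; 36,000 × 2,325 × 1 × 1 = 83,700,000 bytes.
Track E: exactly 72 minutes = 4,320 s; 22,050 × 4,320 × 4 × 1 = 381,024,000 bytes.
Track F: 18 minutes 52 seconds = 1,132 s; 37,800 × 1,132 × 3 × 2 = 256,737,600 bytes.
Total = 1,598,415,600 bytes = 1.49 GiB.

1.49 GiB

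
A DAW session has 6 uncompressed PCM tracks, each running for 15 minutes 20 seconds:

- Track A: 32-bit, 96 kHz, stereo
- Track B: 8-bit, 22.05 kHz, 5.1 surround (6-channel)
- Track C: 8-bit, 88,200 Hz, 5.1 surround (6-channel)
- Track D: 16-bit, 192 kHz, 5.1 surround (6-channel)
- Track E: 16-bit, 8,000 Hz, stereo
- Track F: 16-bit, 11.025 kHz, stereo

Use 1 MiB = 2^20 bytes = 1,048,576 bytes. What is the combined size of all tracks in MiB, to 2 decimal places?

15 minutes 20 seconds = 920 s.
Track A: 96,000 × 920 × 4 × 2 = 706,560,000 bytes.
Track B: 22,050 × 920 × 1 × 6 = 121,716,000 bytes.
Track C: 88,200 × 920 × 1 × 6 = 486,864,000 bytes.
Track D: 192,000 × 920 × 2 × 6 = 2,119,680,000 bytes.
Track E: 8,000 × 920 × 2 × 2 = 29,440,000 bytes.
Track F: 11,025 × 920 × 2 × 2 = 40,572,000 bytes.
Total = 3,504,832,000 bytes = 3342.47 MiB.

3342.47 MiB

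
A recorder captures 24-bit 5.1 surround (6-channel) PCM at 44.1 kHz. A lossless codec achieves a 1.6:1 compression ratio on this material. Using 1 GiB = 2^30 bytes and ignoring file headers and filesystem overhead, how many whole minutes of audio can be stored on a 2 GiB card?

Uncompressed byte rate = 44,100 × 3 × 6 = 793,800 bytes/s.
After 1.6:1 compression, effective rate ≈ 496125 bytes/s.
Capacity = 2 × 1,073,741,824 = 2,147,483,648 bytes.
2,147,483,648 / effective rate ≈ 4328.51 s → 72 minutes.

72 minutes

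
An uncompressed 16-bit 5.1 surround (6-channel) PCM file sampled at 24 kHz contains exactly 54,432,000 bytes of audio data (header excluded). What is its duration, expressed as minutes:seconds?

Byte rate = 24,000 × 2 × 6 = 288,000 bytes/s.
Duration = 54,432,000 / 288,000 = 189 s.
189 s = 3:09.

3:09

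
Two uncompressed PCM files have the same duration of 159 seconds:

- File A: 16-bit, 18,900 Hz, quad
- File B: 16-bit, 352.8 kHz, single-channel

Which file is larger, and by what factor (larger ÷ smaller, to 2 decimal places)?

File B, by a factor of 4.67

File A: 18,900 × 2 × 4 = 151,200 bytes/s.
File B: 352,800 × 2 × 1 = 705,600 bytes/s.
File B is larger; ratio = 112,190,400 / 24,040,800 = 4.67.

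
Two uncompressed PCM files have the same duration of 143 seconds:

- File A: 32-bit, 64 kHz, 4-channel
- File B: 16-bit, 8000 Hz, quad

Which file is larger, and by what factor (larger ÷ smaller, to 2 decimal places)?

File A, by a factor of 16.00

File A: 64,000 × 4 × 4 = 1,024,000 bytes/s.
File B: 8,000 × 2 × 4 = 64,000 bytes/s.
File A is larger; ratio = 146,432,000 / 9,152,000 = 16.00.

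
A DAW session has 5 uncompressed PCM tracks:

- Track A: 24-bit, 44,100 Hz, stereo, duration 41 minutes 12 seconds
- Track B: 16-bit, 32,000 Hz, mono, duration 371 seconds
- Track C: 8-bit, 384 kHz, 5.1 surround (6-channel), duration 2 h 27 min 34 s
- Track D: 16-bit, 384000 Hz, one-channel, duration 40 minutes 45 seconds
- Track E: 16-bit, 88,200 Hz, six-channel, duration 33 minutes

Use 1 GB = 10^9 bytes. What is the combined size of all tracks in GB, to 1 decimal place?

25.1 GB

Track A: 41 minutes 12 seconds = 2,472 s; 44,100 × 2,472 × 3 × 2 = 654,091,200 bytes.
Track B: 32,000 × 371 × 2 × 1 = 23,744,000 bytes.
Track C: 2 h 27 min 34 s = 8,854 s; 384,000 × 8,854 × 1 × 6 = 20,399,616,000 bytes.
Track D: 40 minutes 45 seconds = 2,445 s; 384,000 × 2,445 × 2 × 1 = 1,877,760,000 bytes.
Track E: 33 minutes = 1,980 s; 88,200 × 1,980 × 2 × 6 = 2,095,632,000 bytes.
Total = 25,050,843,200 bytes = 25.1 GB.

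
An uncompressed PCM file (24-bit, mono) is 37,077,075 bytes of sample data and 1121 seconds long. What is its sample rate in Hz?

Bytes = sample_rate × seconds × bytes_per_sample × channels.
sample_rate = 37,077,075 / (1,121 × 3 × 1) = 37,077,075 / 3,363 = 11,025 Hz.

11,025 Hz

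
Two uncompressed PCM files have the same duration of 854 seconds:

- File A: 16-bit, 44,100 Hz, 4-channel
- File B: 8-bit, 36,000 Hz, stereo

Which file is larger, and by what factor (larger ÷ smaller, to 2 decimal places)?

File A, by a factor of 4.90

File A: 44,100 × 2 × 4 = 352,800 bytes/s.
File B: 36,000 × 1 × 2 = 72,000 bytes/s.
File A is larger; ratio = 301,291,200 / 61,488,000 = 4.90.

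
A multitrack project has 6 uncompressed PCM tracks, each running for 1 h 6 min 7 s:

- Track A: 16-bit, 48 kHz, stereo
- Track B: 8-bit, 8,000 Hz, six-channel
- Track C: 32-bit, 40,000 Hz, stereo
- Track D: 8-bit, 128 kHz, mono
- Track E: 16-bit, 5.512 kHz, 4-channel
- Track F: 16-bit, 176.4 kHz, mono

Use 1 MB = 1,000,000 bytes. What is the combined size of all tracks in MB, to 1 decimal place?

4303.8 MB

1 h 6 min 7 s = 3,967 s.
Track A: 48,000 × 3,967 × 2 × 2 = 761,664,000 bytes.
Track B: 8,000 × 3,967 × 1 × 6 = 190,416,000 bytes.
Track C: 40,000 × 3,967 × 4 × 2 = 1,269,440,000 bytes.
Track D: 128,000 × 3,967 × 1 × 1 = 507,776,000 bytes.
Track E: 5,512 × 3,967 × 2 × 4 = 174,928,832 bytes.
Track F: 176,400 × 3,967 × 2 × 1 = 1,399,557,600 bytes.
Total = 4,303,782,432 bytes = 4303.8 MB.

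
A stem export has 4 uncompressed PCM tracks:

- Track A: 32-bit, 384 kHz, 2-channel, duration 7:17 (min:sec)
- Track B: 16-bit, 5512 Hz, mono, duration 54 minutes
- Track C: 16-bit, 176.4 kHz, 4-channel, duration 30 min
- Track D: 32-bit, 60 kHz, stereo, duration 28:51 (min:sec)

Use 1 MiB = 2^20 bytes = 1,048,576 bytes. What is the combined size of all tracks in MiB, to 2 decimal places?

4529.21 MiB

Track A: 7:17 (min:sec) = 437 s; 384,000 × 437 × 4 × 2 = 1,342,464,000 bytes.
Track B: 54 minutes = 3,240 s; 5,512 × 3,240 × 2 × 1 = 35,717,760 bytes.
Track C: 30 min = 1,800 s; 176,400 × 1,800 × 2 × 4 = 2,540,160,000 bytes.
Track D: 28:51 (min:sec) = 1,731 s; 60,000 × 1,731 × 4 × 2 = 830,880,000 bytes.
Total = 4,749,221,760 bytes = 4529.21 MiB.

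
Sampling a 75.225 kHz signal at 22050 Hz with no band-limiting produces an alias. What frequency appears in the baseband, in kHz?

9.075 kHz

Nyquist = 22,050/2 = 11,025 Hz; 75,225 Hz exceeds it.
Alias = |75,225 − 3×22,050| = |75,225 − 66,150| = 9,075 Hz = 9.075 kHz.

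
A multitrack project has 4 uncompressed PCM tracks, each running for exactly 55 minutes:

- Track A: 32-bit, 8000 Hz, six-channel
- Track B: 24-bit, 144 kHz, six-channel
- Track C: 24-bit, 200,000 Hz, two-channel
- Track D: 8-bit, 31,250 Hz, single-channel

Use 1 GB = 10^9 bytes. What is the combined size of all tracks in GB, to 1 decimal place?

13.3 GB

exactly 55 minutes = 3,300 s.
Track A: 8,000 × 3,300 × 4 × 6 = 633,600,000 bytes.
Track B: 144,000 × 3,300 × 3 × 6 = 8,553,600,000 bytes.
Track C: 200,000 × 3,300 × 3 × 2 = 3,960,000,000 bytes.
Track D: 31,250 × 3,300 × 1 × 1 = 103,125,000 bytes.
Total = 13,250,325,000 bytes = 13.3 GB.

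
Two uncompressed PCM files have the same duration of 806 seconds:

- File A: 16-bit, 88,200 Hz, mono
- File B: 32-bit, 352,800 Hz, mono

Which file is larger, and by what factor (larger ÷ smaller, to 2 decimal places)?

File B, by a factor of 8.00

File A: 88,200 × 2 × 1 = 176,400 bytes/s.
File B: 352,800 × 4 × 1 = 1,411,200 bytes/s.
File B is larger; ratio = 1,137,427,200 / 142,178,400 = 8.00.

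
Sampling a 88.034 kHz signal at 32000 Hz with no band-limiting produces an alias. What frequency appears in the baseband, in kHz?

7.966 kHz

Nyquist = 32,000/2 = 16,000 Hz; 88,034 Hz exceeds it.
Alias = |88,034 − 3×32,000| = |88,034 − 96,000| = 7,966 Hz = 7.966 kHz.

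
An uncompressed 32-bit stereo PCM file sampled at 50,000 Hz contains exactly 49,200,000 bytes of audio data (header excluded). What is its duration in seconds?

123 seconds

Byte rate = 50,000 × 4 × 2 = 400,000 bytes/s.
Duration = 49,200,000 / 400,000 = 123 s.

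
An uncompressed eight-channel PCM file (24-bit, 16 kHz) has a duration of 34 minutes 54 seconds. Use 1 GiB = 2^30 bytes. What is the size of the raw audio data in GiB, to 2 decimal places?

0.75 GiB

Duration = 34 minutes 54 seconds = 2,094 s.
Bytes = 16,000 samples/s × 2,094 s × 3 bytes/sample × 8 ch = 804,096,000 bytes.
804,096,000 / 1,073,741,824 = 0.75 GiB.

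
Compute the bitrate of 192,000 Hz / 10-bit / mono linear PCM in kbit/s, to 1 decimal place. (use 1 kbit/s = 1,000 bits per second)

Bit rate = 192,000 × 10 × 1 = 1,920,000 bits/s.
= 1920.0 kbit/s.

1920.0 kbit/s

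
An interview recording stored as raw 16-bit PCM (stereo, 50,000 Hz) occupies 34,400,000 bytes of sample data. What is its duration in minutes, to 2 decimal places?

Byte rate = 50,000 × 2 × 2 = 200,000 bytes/s.
Duration = 34,400,000 / 200,000 = 172 s.
172 s / 60 = 2.87 minutes.

2.87 minutes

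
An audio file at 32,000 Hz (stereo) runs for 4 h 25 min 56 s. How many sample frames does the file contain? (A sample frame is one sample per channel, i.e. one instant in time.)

510,592,000 sample frames

4 h 25 min 56 s = 15,956 s.
32,000 samples/s × 15,956 s = 510,592,000 frames.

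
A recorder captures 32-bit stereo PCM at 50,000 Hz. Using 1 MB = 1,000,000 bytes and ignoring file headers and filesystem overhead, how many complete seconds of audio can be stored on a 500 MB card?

1,250 seconds

Uncompressed byte rate = 50,000 × 4 × 2 = 400,000 bytes/s.
Capacity = 500 × 1,000,000 = 500,000,000 bytes.
500,000,000 / 400,000 ≈ 1250 s → 1,250 seconds.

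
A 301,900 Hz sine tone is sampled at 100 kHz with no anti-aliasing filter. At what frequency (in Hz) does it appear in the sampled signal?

1,900 Hz

Nyquist = 100,000/2 = 50,000 Hz; 301,900 Hz exceeds it.
Alias = |301,900 − 3×100,000| = |301,900 − 300,000| = 1,900 Hz.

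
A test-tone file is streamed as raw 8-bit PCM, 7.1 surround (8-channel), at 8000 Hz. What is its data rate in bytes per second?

64,000 bytes/s

Bit rate = 8,000 × 8 × 8 = 512,000 bits/s.
512,000 / 8 = 64,000 bytes/s.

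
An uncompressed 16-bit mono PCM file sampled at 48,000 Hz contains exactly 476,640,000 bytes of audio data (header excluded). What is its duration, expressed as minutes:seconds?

Byte rate = 48,000 × 2 × 1 = 96,000 bytes/s.
Duration = 476,640,000 / 96,000 = 4,965 s.
4,965 s = 82:45.

82:45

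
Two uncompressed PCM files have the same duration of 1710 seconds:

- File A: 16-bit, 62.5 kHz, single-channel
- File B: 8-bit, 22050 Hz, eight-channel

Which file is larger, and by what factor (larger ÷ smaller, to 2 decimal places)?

File A: 62,500 × 2 × 1 = 125,000 bytes/s.
File B: 22,050 × 1 × 8 = 176,400 bytes/s.
File B is larger; ratio = 301,644,000 / 213,750,000 = 1.41.

File B, by a factor of 1.41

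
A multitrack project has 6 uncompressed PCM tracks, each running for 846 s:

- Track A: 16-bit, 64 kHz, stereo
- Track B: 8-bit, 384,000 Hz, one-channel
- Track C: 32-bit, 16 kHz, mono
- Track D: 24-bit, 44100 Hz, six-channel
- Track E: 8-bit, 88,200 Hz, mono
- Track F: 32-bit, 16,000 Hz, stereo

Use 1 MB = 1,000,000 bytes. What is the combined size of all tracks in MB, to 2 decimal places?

Track A: 64,000 × 846 × 2 × 2 = 216,576,000 bytes.
Track B: 384,000 × 846 × 1 × 1 = 324,864,000 bytes.
Track C: 16,000 × 846 × 4 × 1 = 54,144,000 bytes.
Track D: 44,100 × 846 × 3 × 6 = 671,554,800 bytes.
Track E: 88,200 × 846 × 1 × 1 = 74,617,200 bytes.
Track F: 16,000 × 846 × 4 × 2 = 108,288,000 bytes.
Total = 1,450,044,000 bytes = 1450.04 MB.

1450.04 MB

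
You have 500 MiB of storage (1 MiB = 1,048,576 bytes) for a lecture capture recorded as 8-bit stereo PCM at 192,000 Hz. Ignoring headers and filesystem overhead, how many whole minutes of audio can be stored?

22 minutes

Uncompressed byte rate = 192,000 × 1 × 2 = 384,000 bytes/s.
Capacity = 500 × 1,048,576 = 524,288,000 bytes.
524,288,000 / 384,000 ≈ 1365.33 s → 22 minutes.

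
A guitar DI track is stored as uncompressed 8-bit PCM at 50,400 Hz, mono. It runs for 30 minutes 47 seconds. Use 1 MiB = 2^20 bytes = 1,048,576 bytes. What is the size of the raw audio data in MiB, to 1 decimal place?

88.8 MiB

Duration = 30 minutes 47 seconds = 1,847 s.
Bytes = 50,400 samples/s × 1,847 s × 1 bytes/sample × 1 ch = 93,088,800 bytes.
93,088,800 / 1,048,576 = 88.8 MiB.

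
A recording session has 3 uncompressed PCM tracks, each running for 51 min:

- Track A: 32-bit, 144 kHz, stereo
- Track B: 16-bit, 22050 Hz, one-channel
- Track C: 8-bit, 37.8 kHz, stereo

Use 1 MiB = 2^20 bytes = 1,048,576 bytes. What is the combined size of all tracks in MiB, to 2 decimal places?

3711.13 MiB

51 min = 3,060 s.
Track A: 144,000 × 3,060 × 4 × 2 = 3,525,120,000 bytes.
Track B: 22,050 × 3,060 × 2 × 1 = 134,946,000 bytes.
Track C: 37,800 × 3,060 × 1 × 2 = 231,336,000 bytes.
Total = 3,891,402,000 bytes = 3711.13 MiB.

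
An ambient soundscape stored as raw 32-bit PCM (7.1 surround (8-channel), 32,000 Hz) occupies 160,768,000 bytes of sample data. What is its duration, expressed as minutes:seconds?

2:37

Byte rate = 32,000 × 4 × 8 = 1,024,000 bytes/s.
Duration = 160,768,000 / 1,024,000 = 157 s.
157 s = 2:37.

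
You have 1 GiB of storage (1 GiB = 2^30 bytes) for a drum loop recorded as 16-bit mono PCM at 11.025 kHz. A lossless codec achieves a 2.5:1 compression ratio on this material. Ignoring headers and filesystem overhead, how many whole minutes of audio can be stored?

Uncompressed byte rate = 11,025 × 2 × 1 = 22,050 bytes/s.
After 2.5:1 compression, effective rate ≈ 8820 bytes/s.
Capacity = 1 × 1,073,741,824 = 1,073,741,824 bytes.
1,073,741,824 / effective rate ≈ 121739.44 s → 2,028 minutes.

2,028 minutes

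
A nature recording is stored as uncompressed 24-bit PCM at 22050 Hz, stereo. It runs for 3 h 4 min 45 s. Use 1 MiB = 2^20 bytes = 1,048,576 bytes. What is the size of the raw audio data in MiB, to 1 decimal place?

1398.6 MiB

Duration = 3 h 4 min 45 s = 11,085 s.
Bytes = 22,050 samples/s × 11,085 s × 3 bytes/sample × 2 ch = 1,466,545,500 bytes.
1,466,545,500 / 1,048,576 = 1398.6 MiB.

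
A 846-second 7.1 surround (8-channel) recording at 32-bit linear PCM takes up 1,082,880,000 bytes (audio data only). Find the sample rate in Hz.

Bytes = sample_rate × seconds × bytes_per_sample × channels.
sample_rate = 1,082,880,000 / (846 × 4 × 8) = 1,082,880,000 / 27,072 = 40,000 Hz.

40,000 Hz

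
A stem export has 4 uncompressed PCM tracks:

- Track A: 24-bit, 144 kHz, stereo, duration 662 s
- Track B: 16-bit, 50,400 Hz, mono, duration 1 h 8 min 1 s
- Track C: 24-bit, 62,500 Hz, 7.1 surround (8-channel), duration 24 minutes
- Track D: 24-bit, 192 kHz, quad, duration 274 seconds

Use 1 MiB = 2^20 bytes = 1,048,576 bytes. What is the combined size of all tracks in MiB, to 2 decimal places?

3599.77 MiB

Track A: 144,000 × 662 × 3 × 2 = 571,968,000 bytes.
Track B: 1 h 8 min 1 s = 4,081 s; 50,400 × 4,081 × 2 × 1 = 411,364,800 bytes.
Track C: 24 minutes = 1,440 s; 62,500 × 1,440 × 3 × 8 = 2,160,000,000 bytes.
Track D: 192,000 × 274 × 3 × 4 = 631,296,000 bytes.
Total = 3,774,628,800 bytes = 3599.77 MiB.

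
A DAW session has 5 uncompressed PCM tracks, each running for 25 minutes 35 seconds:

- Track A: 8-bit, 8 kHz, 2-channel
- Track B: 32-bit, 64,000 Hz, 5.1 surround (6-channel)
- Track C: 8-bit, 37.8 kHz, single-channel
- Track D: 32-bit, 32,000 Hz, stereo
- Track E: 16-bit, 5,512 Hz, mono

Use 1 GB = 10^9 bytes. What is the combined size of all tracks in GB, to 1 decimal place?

25 minutes 35 seconds = 1,535 s.
Track A: 8,000 × 1,535 × 1 × 2 = 24,560,000 bytes.
Track B: 64,000 × 1,535 × 4 × 6 = 2,357,760,000 bytes.
Track C: 37,800 × 1,535 × 1 × 1 = 58,023,000 bytes.
Track D: 32,000 × 1,535 × 4 × 2 = 392,960,000 bytes.
Track E: 5,512 × 1,535 × 2 × 1 = 16,921,840 bytes.
Total = 2,850,224,840 bytes = 2.9 GB.

2.9 GB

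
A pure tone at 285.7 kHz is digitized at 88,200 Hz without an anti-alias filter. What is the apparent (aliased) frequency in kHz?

21.1 kHz

Nyquist = 88,200/2 = 44,100 Hz; 285,700 Hz exceeds it.
Alias = |285,700 − 3×88,200| = |285,700 − 264,600| = 21,100 Hz = 21.1 kHz.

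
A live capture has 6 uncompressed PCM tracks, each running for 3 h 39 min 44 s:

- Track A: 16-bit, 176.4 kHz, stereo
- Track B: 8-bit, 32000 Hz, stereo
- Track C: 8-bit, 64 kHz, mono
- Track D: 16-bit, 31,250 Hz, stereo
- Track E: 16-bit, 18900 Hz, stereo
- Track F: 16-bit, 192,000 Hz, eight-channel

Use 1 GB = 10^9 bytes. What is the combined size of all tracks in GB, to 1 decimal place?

54.1 GB

3 h 39 min 44 s = 13,184 s.
Track A: 176,400 × 13,184 × 2 × 2 = 9,302,630,400 bytes.
Track B: 32,000 × 13,184 × 1 × 2 = 843,776,000 bytes.
Track C: 64,000 × 13,184 × 1 × 1 = 843,776,000 bytes.
Track D: 31,250 × 13,184 × 2 × 2 = 1,648,000,000 bytes.
Track E: 18,900 × 13,184 × 2 × 2 = 996,710,400 bytes.
Track F: 192,000 × 13,184 × 2 × 8 = 40,501,248,000 bytes.
Total = 54,136,140,800 bytes = 54.1 GB.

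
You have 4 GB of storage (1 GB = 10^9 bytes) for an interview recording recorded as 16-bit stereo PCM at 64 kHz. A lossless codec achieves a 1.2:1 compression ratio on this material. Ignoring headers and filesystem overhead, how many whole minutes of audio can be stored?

312 minutes

Uncompressed byte rate = 64,000 × 2 × 2 = 256,000 bytes/s.
After 1.2:1 compression, effective rate ≈ 213333.33 bytes/s.
Capacity = 4 × 1,000,000,000 = 4,000,000,000 bytes.
4,000,000,000 / effective rate ≈ 18750 s → 312 minutes.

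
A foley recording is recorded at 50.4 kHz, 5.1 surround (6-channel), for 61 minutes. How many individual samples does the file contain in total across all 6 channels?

61 minutes = 3,660 s.
50,400 × 3,660 s × 6 ch = 1,106,784,000 samples.

1,106,784,000 samples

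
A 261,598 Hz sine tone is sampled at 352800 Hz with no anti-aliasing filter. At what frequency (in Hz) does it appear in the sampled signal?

91,202 Hz

Nyquist = 352,800/2 = 176,400 Hz; 261,598 Hz exceeds it.
Alias = |261,598 − 1×352,800| = |261,598 − 352,800| = 91,202 Hz.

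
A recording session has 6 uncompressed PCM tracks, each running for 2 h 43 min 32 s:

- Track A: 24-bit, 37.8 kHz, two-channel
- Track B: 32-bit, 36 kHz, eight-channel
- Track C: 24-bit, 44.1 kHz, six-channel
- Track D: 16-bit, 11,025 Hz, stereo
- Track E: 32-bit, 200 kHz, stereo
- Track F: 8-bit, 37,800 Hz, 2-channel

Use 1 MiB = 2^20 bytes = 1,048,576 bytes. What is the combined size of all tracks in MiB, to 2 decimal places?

36422.01 MiB

2 h 43 min 32 s = 9,812 s.
Track A: 37,800 × 9,812 × 3 × 2 = 2,225,361,600 bytes.
Track B: 36,000 × 9,812 × 4 × 8 = 11,303,424,000 bytes.
Track C: 44,100 × 9,812 × 3 × 6 = 7,788,765,600 bytes.
Track D: 11,025 × 9,812 × 2 × 2 = 432,709,200 bytes.
Track E: 200,000 × 9,812 × 4 × 2 = 15,699,200,000 bytes.
Track F: 37,800 × 9,812 × 1 × 2 = 741,787,200 bytes.
Total = 38,191,247,600 bytes = 36422.01 MiB.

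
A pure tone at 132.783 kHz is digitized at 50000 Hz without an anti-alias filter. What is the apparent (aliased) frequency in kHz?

17.217 kHz

Nyquist = 50,000/2 = 25,000 Hz; 132,783 Hz exceeds it.
Alias = |132,783 − 3×50,000| = |132,783 − 150,000| = 17,217 Hz = 17.217 kHz.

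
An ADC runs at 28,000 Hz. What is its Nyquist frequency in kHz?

Nyquist frequency = sample rate / 2 = 28,000 / 2 = 14 kHz.

14 kHz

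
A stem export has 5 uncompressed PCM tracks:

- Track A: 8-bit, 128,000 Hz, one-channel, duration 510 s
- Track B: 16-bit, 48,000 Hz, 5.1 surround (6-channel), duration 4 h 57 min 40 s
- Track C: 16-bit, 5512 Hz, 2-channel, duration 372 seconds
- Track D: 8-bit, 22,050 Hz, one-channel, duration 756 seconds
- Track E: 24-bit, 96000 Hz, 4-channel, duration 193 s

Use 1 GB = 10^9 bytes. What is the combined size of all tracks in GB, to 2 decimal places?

Track A: 128,000 × 510 × 1 × 1 = 65,280,000 bytes.
Track B: 4 h 57 min 40 s = 17,860 s; 48,000 × 17,860 × 2 × 6 = 10,287,360,000 bytes.
Track C: 5,512 × 372 × 2 × 2 = 8,201,856 bytes.
Track D: 22,050 × 756 × 1 × 1 = 16,669,800 bytes.
Track E: 96,000 × 193 × 3 × 4 = 222,336,000 bytes.
Total = 10,599,847,656 bytes = 10.60 GB.

10.60 GB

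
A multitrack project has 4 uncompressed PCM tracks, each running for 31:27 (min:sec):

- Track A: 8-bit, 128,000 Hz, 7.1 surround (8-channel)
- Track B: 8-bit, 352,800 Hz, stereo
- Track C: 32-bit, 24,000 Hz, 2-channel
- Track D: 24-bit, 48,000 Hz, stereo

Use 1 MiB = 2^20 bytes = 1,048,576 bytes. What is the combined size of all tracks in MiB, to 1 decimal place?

31:27 (min:sec) = 1,887 s.
Track A: 128,000 × 1,887 × 1 × 8 = 1,932,288,000 bytes.
Track B: 352,800 × 1,887 × 1 × 2 = 1,331,467,200 bytes.
Track C: 24,000 × 1,887 × 4 × 2 = 362,304,000 bytes.
Track D: 48,000 × 1,887 × 3 × 2 = 543,456,000 bytes.
Total = 4,169,515,200 bytes = 3976.4 MiB.

3976.4 MiB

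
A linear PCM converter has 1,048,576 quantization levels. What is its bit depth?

20 bits

log2(1,048,576) = 20.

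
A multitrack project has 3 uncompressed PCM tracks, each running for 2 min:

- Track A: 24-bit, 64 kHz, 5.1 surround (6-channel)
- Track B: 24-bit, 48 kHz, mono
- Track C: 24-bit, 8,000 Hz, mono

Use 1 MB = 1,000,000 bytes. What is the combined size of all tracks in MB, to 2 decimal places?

158.40 MB

2 min = 120 s.
Track A: 64,000 × 120 × 3 × 6 = 138,240,000 bytes.
Track B: 48,000 × 120 × 3 × 1 = 17,280,000 bytes.
Track C: 8,000 × 120 × 3 × 1 = 2,880,000 bytes.
Total = 158,400,000 bytes = 158.40 MB.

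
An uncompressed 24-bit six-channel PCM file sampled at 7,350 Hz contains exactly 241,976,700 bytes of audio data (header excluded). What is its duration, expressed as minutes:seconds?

30:29

Byte rate = 7,350 × 3 × 6 = 132,300 bytes/s.
Duration = 241,976,700 / 132,300 = 1,829 s.
1,829 s = 30:29.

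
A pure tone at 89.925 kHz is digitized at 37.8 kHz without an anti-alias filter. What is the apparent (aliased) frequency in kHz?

Nyquist = 37,800/2 = 18,900 Hz; 89,925 Hz exceeds it.
Alias = |89,925 − 2×37,800| = |89,925 − 75,600| = 14,325 Hz = 14.325 kHz.

14.325 kHz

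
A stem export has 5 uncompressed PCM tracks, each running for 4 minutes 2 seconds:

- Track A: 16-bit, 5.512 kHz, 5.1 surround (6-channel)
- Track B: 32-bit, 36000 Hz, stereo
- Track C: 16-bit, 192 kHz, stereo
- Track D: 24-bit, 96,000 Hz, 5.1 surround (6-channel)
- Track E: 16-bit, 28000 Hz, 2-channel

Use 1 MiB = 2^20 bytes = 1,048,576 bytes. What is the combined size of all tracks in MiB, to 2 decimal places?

683.63 MiB

4 minutes 2 seconds = 242 s.
Track A: 5,512 × 242 × 2 × 6 = 16,006,848 bytes.
Track B: 36,000 × 242 × 4 × 2 = 69,696,000 bytes.
Track C: 192,000 × 242 × 2 × 2 = 185,856,000 bytes.
Track D: 96,000 × 242 × 3 × 6 = 418,176,000 bytes.
Track E: 28,000 × 242 × 2 × 2 = 27,104,000 bytes.
Total = 716,838,848 bytes = 683.63 MiB.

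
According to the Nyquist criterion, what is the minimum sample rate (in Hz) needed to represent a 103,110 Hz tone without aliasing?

Minimum sample rate = 2 × 103,110 Hz = 206,220 Hz.

206,220 Hz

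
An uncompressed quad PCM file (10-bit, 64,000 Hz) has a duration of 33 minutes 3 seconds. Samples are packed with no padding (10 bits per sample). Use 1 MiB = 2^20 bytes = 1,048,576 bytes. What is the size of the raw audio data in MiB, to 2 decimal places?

Duration = 33 minutes 3 seconds = 1,983 s.
Bits = 64,000 × 1,983 × 10 × 4 = 5,076,480,000 bits = 634,560,000 bytes.
634,560,000 / 1,048,576 = 605.16 MiB.

605.16 MiB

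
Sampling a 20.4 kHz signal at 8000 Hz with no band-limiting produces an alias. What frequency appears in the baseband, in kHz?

Nyquist = 8,000/2 = 4,000 Hz; 20,400 Hz exceeds it.
Alias = |20,400 − 3×8,000| = |20,400 − 24,000| = 3,600 Hz = 3.6 kHz.

3.6 kHz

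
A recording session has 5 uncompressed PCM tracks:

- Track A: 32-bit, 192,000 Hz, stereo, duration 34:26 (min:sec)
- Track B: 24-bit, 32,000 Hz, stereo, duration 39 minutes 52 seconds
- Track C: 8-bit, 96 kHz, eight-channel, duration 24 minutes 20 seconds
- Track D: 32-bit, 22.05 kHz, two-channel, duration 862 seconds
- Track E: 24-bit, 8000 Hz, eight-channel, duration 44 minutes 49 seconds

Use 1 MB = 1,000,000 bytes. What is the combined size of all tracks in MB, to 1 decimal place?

Track A: 34:26 (min:sec) = 2,066 s; 192,000 × 2,066 × 4 × 2 = 3,173,376,000 bytes.
Track B: 39 minutes 52 seconds = 2,392 s; 32,000 × 2,392 × 3 × 2 = 459,264,000 bytes.
Track C: 24 minutes 20 seconds = 1,460 s; 96,000 × 1,460 × 1 × 8 = 1,121,280,000 bytes.
Track D: 22,050 × 862 × 4 × 2 = 152,056,800 bytes.
Track E: 44 minutes 49 seconds = 2,689 s; 8,000 × 2,689 × 3 × 8 = 516,288,000 bytes.
Total = 5,422,264,800 bytes = 5422.3 MB.

5422.3 MB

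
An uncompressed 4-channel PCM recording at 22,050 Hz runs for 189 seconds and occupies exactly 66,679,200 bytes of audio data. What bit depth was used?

32 bits

Bytes per sample = 66,679,200 / (22,050 × 189 × 4) = 66,679,200 / 16,669,800 = 4.
Bit depth = 4 × 8 = 32 bits.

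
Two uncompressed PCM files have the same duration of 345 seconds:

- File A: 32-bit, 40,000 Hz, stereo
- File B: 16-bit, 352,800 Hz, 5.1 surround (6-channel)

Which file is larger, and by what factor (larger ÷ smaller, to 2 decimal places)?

File A: 40,000 × 4 × 2 = 320,000 bytes/s.
File B: 352,800 × 2 × 6 = 4,233,600 bytes/s.
File B is larger; ratio = 1,460,592,000 / 110,400,000 = 13.23.

File B, by a factor of 13.23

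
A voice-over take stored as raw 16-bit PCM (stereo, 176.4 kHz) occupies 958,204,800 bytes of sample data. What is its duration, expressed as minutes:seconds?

22:38

Byte rate = 176,400 × 2 × 2 = 705,600 bytes/s.
Duration = 958,204,800 / 705,600 = 1,358 s.
1,358 s = 22:38.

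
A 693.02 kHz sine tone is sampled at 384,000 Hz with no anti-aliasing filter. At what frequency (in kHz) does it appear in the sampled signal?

74.98 kHz

Nyquist = 384,000/2 = 192,000 Hz; 693,020 Hz exceeds it.
Alias = |693,020 − 2×384,000| = |693,020 − 768,000| = 74,980 Hz = 74.98 kHz.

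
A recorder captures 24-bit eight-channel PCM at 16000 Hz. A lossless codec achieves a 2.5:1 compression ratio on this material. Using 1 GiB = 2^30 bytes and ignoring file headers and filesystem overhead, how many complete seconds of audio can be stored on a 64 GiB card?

Uncompressed byte rate = 16,000 × 3 × 8 = 384,000 bytes/s.
After 2.5:1 compression, effective rate ≈ 153600 bytes/s.
Capacity = 64 × 1,073,741,824 = 68,719,476,736 bytes.
68,719,476,736 / effective rate ≈ 447392.43 s → 447,392 seconds.

447,392 seconds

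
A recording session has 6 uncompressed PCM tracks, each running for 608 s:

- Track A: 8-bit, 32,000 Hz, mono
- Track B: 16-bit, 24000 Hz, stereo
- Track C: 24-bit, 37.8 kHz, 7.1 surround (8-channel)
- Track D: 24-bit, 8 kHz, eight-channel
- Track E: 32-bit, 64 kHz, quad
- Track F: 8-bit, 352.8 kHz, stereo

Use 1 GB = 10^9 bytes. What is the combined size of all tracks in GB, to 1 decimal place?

1.8 GB

Track A: 32,000 × 608 × 1 × 1 = 19,456,000 bytes.
Track B: 24,000 × 608 × 2 × 2 = 58,368,000 bytes.
Track C: 37,800 × 608 × 3 × 8 = 551,577,600 bytes.
Track D: 8,000 × 608 × 3 × 8 = 116,736,000 bytes.
Track E: 64,000 × 608 × 4 × 4 = 622,592,000 bytes.
Track F: 352,800 × 608 × 1 × 2 = 429,004,800 bytes.
Total = 1,797,734,400 bytes = 1.8 GB.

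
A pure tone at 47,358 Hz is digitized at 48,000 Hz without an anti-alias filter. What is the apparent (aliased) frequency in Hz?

642 Hz

Nyquist = 48,000/2 = 24,000 Hz; 47,358 Hz exceeds it.
Alias = |47,358 − 1×48,000| = |47,358 − 48,000| = 642 Hz.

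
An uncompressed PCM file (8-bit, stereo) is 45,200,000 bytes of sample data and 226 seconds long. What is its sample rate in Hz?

Bytes = sample_rate × seconds × bytes_per_sample × channels.
sample_rate = 45,200,000 / (226 × 1 × 2) = 45,200,000 / 452 = 100,000 Hz.

100,000 Hz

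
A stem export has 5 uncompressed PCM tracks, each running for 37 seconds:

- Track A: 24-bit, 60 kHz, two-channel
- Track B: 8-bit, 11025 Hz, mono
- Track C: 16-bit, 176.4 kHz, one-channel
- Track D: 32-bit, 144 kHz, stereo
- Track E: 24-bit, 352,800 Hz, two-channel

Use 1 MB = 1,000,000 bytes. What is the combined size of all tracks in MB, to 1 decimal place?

Track A: 60,000 × 37 × 3 × 2 = 13,320,000 bytes.
Track B: 11,025 × 37 × 1 × 1 = 407,925 bytes.
Track C: 176,400 × 37 × 2 × 1 = 13,053,600 bytes.
Track D: 144,000 × 37 × 4 × 2 = 42,624,000 bytes.
Track E: 352,800 × 37 × 3 × 2 = 78,321,600 bytes.
Total = 147,727,125 bytes = 147.7 MB.

147.7 MB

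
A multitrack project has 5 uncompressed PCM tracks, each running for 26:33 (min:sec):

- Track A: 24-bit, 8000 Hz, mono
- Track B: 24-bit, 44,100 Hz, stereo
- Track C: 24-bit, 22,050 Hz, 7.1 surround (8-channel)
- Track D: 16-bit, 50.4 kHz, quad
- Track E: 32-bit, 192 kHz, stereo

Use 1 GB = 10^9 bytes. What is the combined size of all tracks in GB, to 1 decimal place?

4.4 GB

26:33 (min:sec) = 1,593 s.
Track A: 8,000 × 1,593 × 3 × 1 = 38,232,000 bytes.
Track B: 44,100 × 1,593 × 3 × 2 = 421,507,800 bytes.
Track C: 22,050 × 1,593 × 3 × 8 = 843,015,600 bytes.
Track D: 50,400 × 1,593 × 2 × 4 = 642,297,600 bytes.
Track E: 192,000 × 1,593 × 4 × 2 = 2,446,848,000 bytes.
Total = 4,391,901,000 bytes = 4.4 GB.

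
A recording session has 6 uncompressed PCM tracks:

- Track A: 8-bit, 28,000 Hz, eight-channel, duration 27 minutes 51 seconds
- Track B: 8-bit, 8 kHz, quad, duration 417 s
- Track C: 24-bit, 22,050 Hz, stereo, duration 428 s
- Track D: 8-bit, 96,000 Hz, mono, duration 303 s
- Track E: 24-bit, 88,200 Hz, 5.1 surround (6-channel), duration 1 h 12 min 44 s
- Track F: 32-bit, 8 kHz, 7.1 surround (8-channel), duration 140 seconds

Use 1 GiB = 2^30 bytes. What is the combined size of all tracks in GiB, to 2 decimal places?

6.93 GiB

Track A: 27 minutes 51 seconds = 1,671 s; 28,000 × 1,671 × 1 × 8 = 374,304,000 bytes.
Track B: 8,000 × 417 × 1 × 4 = 13,344,000 bytes.
Track C: 22,050 × 428 × 3 × 2 = 56,624,400 bytes.
Track D: 96,000 × 303 × 1 × 1 = 29,088,000 bytes.
Track E: 1 h 12 min 44 s = 4,364 s; 88,200 × 4,364 × 3 × 6 = 6,928,286,400 bytes.
Track F: 8,000 × 140 × 4 × 8 = 35,840,000 bytes.
Total = 7,437,486,800 bytes = 6.93 GiB.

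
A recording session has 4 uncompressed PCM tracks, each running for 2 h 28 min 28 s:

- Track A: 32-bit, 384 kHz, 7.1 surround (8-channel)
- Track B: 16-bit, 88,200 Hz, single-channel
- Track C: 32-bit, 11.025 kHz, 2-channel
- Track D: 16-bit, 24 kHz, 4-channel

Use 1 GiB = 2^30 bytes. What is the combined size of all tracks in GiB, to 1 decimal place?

2 h 28 min 28 s = 8,908 s.
Track A: 384,000 × 8,908 × 4 × 8 = 109,461,504,000 bytes.
Track B: 88,200 × 8,908 × 2 × 1 = 1,571,371,200 bytes.
Track C: 11,025 × 8,908 × 4 × 2 = 785,685,600 bytes.
Track D: 24,000 × 8,908 × 2 × 4 = 1,710,336,000 bytes.
Total = 113,528,896,800 bytes = 105.7 GiB.

105.7 GiB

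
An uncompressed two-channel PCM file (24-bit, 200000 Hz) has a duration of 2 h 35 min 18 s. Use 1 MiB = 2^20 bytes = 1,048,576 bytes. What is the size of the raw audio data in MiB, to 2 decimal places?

10663.60 MiB

Duration = 2 h 35 min 18 s = 9,318 s.
Bytes = 200,000 samples/s × 9,318 s × 3 bytes/sample × 2 ch = 11,181,600,000 bytes.
11,181,600,000 / 1,048,576 = 10663.60 MiB.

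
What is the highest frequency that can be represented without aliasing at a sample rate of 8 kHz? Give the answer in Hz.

Nyquist frequency = sample rate / 2 = 8,000 / 2 = 4,000 Hz.

4,000 Hz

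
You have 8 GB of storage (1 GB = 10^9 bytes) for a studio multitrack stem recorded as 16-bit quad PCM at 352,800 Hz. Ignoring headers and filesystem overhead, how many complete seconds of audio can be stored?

2,834 seconds

Uncompressed byte rate = 352,800 × 2 × 4 = 2,822,400 bytes/s.
Capacity = 8 × 1,000,000,000 = 8,000,000,000 bytes.
8,000,000,000 / 2,822,400 ≈ 2834.47 s → 2,834 seconds.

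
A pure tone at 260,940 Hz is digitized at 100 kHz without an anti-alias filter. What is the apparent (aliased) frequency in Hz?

39,060 Hz

Nyquist = 100,000/2 = 50,000 Hz; 260,940 Hz exceeds it.
Alias = |260,940 − 3×100,000| = |260,940 − 300,000| = 39,060 Hz.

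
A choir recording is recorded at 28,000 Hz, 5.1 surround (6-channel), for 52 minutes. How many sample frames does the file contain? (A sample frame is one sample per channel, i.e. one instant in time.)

87,360,000 sample frames

52 minutes = 3,120 s.
28,000 samples/s × 3,120 s = 87,360,000 frames.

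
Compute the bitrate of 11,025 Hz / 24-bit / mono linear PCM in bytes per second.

Bit rate = 11,025 × 24 × 1 = 264,600 bits/s.
264,600 / 8 = 33,075 bytes/s.

33,075 bytes/s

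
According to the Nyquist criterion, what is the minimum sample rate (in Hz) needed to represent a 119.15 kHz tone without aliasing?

Minimum sample rate = 2 × 119,150 Hz = 238,300 Hz.

238,300 Hz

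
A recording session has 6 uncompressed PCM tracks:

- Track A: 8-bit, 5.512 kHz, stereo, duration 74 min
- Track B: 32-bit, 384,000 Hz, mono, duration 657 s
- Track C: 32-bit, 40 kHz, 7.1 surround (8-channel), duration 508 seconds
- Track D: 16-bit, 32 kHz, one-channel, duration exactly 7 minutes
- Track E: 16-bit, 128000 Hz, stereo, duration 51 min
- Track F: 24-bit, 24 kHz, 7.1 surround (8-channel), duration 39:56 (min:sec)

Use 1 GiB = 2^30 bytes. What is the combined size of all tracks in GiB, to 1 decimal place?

4.4 GiB

Track A: 74 min = 4,440 s; 5,512 × 4,440 × 1 × 2 = 48,946,560 bytes.
Track B: 384,000 × 657 × 4 × 1 = 1,009,152,000 bytes.
Track C: 40,000 × 508 × 4 × 8 = 650,240,000 bytes.
Track D: exactly 7 minutes = 420 s; 32,000 × 420 × 2 × 1 = 26,880,000 bytes.
Track E: 51 min = 3,060 s; 128,000 × 3,060 × 2 × 2 = 1,566,720,000 bytes.
Track F: 39:56 (min:sec) = 2,396 s; 24,000 × 2,396 × 3 × 8 = 1,380,096,000 bytes.
Total = 4,682,034,560 bytes = 4.4 GiB.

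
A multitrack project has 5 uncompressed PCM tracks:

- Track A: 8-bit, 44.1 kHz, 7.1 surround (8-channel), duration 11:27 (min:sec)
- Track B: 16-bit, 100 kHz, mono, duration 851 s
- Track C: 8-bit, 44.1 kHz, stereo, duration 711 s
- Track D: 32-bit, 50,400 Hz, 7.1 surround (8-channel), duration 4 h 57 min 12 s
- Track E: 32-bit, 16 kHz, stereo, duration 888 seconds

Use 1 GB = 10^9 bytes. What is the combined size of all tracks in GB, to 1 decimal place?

Track A: 11:27 (min:sec) = 687 s; 44,100 × 687 × 1 × 8 = 242,373,600 bytes.
Track B: 100,000 × 851 × 2 × 1 = 170,200,000 bytes.
Track C: 44,100 × 711 × 1 × 2 = 62,710,200 bytes.
Track D: 4 h 57 min 12 s = 17,832 s; 50,400 × 17,832 × 4 × 8 = 28,759,449,600 bytes.
Track E: 16,000 × 888 × 4 × 2 = 113,664,000 bytes.
Total = 29,348,397,400 bytes = 29.3 GB.

29.3 GB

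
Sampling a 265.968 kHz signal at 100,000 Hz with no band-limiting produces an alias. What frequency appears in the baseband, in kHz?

Nyquist = 100,000/2 = 50,000 Hz; 265,968 Hz exceeds it.
Alias = |265,968 − 3×100,000| = |265,968 − 300,000| = 34,032 Hz = 34.032 kHz.

34.032 kHz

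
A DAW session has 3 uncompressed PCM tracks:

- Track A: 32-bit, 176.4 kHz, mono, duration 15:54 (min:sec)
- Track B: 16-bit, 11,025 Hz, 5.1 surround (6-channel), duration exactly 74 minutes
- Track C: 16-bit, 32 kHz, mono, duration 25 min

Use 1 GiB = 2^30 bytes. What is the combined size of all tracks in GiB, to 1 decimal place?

1.3 GiB

Track A: 15:54 (min:sec) = 954 s; 176,400 × 954 × 4 × 1 = 673,142,400 bytes.
Track B: exactly 74 minutes = 4,440 s; 11,025 × 4,440 × 2 × 6 = 587,412,000 bytes.
Track C: 25 min = 1,500 s; 32,000 × 1,500 × 2 × 1 = 96,000,000 bytes.
Total = 1,356,554,400 bytes = 1.3 GiB.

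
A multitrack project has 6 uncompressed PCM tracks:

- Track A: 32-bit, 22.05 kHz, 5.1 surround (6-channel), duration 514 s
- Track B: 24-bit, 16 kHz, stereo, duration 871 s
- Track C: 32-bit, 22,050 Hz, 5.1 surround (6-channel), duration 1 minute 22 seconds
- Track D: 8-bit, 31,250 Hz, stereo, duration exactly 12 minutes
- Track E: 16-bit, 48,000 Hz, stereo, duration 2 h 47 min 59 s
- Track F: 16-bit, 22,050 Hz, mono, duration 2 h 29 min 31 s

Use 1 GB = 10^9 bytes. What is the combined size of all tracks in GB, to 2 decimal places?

Track A: 22,050 × 514 × 4 × 6 = 272,008,800 bytes.
Track B: 16,000 × 871 × 3 × 2 = 83,616,000 bytes.
Track C: 1 minute 22 seconds = 82 s; 22,050 × 82 × 4 × 6 = 43,394,400 bytes.
Track D: exactly 12 minutes = 720 s; 31,250 × 720 × 1 × 2 = 45,000,000 bytes.
Track E: 2 h 47 min 59 s = 10,079 s; 48,000 × 10,079 × 2 × 2 = 1,935,168,000 bytes.
Track F: 2 h 29 min 31 s = 8,971 s; 22,050 × 8,971 × 2 × 1 = 395,621,100 bytes.
Total = 2,774,808,300 bytes = 2.77 GB.

2.77 GB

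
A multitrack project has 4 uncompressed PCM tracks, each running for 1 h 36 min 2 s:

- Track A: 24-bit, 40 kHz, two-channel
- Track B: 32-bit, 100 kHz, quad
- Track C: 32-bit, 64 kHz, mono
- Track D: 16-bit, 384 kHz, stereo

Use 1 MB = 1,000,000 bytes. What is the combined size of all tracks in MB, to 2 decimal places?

1 h 36 min 2 s = 5,762 s.
Track A: 40,000 × 5,762 × 3 × 2 = 1,382,880,000 bytes.
Track B: 100,000 × 5,762 × 4 × 4 = 9,219,200,000 bytes.
Track C: 64,000 × 5,762 × 4 × 1 = 1,475,072,000 bytes.
Track D: 384,000 × 5,762 × 2 × 2 = 8,850,432,000 bytes.
Total = 20,927,584,000 bytes = 20927.58 MB.

20927.58 MB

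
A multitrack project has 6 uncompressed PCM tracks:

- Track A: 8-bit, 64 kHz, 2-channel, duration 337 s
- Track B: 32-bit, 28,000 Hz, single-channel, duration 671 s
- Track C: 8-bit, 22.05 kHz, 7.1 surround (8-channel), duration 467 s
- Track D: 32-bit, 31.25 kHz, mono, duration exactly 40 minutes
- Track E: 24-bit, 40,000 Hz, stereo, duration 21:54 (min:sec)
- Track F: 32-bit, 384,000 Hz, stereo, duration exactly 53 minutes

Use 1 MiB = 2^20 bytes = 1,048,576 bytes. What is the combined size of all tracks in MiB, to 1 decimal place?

10094.6 MiB

Track A: 64,000 × 337 × 1 × 2 = 43,136,000 bytes.
Track B: 28,000 × 671 × 4 × 1 = 75,152,000 bytes.
Track C: 22,050 × 467 × 1 × 8 = 82,378,800 bytes.
Track D: exactly 40 minutes = 2,400 s; 31,250 × 2,400 × 4 × 1 = 300,000,000 bytes.
Track E: 21:54 (min:sec) = 1,314 s; 40,000 × 1,314 × 3 × 2 = 315,360,000 bytes.
Track F: exactly 53 minutes = 3,180 s; 384,000 × 3,180 × 4 × 2 = 9,768,960,000 bytes.
Total = 10,584,986,800 bytes = 10094.6 MiB.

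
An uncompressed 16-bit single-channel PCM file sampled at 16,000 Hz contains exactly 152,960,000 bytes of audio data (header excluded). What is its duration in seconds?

4,780 seconds

Byte rate = 16,000 × 2 × 1 = 32,000 bytes/s.
Duration = 152,960,000 / 32,000 = 4,780 s.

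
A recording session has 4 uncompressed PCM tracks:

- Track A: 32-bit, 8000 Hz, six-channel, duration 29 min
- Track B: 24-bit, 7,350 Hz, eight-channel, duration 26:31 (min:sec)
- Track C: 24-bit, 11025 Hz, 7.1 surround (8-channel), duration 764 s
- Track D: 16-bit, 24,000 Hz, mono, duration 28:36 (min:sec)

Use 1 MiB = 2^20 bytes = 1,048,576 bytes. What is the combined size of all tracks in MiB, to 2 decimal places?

857.60 MiB

Track A: 29 min = 1,740 s; 8,000 × 1,740 × 4 × 6 = 334,080,000 bytes.
Track B: 26:31 (min:sec) = 1,591 s; 7,350 × 1,591 × 3 × 8 = 280,652,400 bytes.
Track C: 11,025 × 764 × 3 × 8 = 202,154,400 bytes.
Track D: 28:36 (min:sec) = 1,716 s; 24,000 × 1,716 × 2 × 1 = 82,368,000 bytes.
Total = 899,254,800 bytes = 857.60 MiB.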